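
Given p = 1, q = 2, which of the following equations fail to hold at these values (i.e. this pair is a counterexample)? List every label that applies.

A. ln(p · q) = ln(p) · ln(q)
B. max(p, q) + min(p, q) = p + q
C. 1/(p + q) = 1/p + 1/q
Evaluating each claim at the given values:
A. LHS = ln(2) ≈ 0.6931, RHS = 0 → fails here (LHS ≠ RHS)
B. LHS = 3, RHS = 3 → holds here (LHS = RHS)
C. LHS = 1/3, RHS = 3/2 → fails here (LHS ≠ RHS)

Answer: A, C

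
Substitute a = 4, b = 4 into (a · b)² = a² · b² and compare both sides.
LHS = (4 · 4)² = 256
RHS = 4² · 4² = 256

LHS = RHS: the two sides agree.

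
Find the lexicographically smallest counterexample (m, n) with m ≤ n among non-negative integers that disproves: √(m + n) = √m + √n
At (0, 2): both sides equal √(2) ≈ 1.414, so it holds there.

Substituting (1, 1) into the claim:
LHS = √(1 + 1) = √(2) ≈ 1.414
RHS = √1 + √1 = 2

Since LHS ≠ RHS, this pair disproves the claim, and no lexicographically smaller pair (m ≤ n, non-negative integers) does.

For instance (2, 2) is also a counterexample (LHS = 2, RHS = 2·√(2) ≈ 2.828), but it's lexicographically larger.

Answer: (m, n) = (1, 1)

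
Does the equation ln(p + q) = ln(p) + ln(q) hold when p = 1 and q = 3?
Substituting p = 1, q = 3:

LHS = ln(1 + 3) = ln(4) ≈ 1.386
RHS = ln(1) + ln(3) = ln(3) ≈ 1.099

LHS ≠ RHS, so the equation does not hold at this point.

Answer: Fails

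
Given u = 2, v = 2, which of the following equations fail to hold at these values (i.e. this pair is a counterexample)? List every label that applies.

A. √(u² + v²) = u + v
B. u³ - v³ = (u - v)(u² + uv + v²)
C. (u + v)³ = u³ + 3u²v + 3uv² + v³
Evaluating each claim at the given values:
A. LHS = 2·√(2) ≈ 2.828, RHS = 4 → fails here (LHS ≠ RHS)
B. LHS = 0, RHS = 0 → holds here (LHS = RHS)
C. LHS = 64, RHS = 64 → holds here (LHS = RHS)

Answer: A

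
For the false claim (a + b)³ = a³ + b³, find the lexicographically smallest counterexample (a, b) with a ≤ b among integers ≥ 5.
(a, b) = (5, 5)

Substituting (5, 5) into the claim:
LHS = (5 + 5)³ = 1000
RHS = 5³ + 5³ = 250

Since LHS ≠ RHS, this pair disproves the claim, and no lexicographically smaller pair (a ≤ b, integers ≥ 5) does.

For instance (7, 9) is also a counterexample (LHS = 4096, RHS = 1072), but it's lexicographically larger.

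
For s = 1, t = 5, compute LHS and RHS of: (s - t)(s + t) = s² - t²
LHS = (1 - 5)(1 + 5) = -24
RHS = 1² - 5² = -24

LHS = RHS: the two sides agree.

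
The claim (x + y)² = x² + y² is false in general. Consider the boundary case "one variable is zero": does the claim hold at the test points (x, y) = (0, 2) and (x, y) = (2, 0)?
At (0, 2): LHS = 4, RHS = 4 → equal
At (2, 0): LHS = 4, RHS = 4 → equal

So the claim does hold at both of these boundary points, even though it is not an identity.

Answer: Yes, holds at both test points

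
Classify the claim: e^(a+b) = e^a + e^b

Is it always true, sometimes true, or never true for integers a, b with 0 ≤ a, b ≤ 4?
The claim fails for every pair in the range. For instance at (a, b) = (1, 3): LHS = e^4 ≈ 54.6, RHS = e + e^3 ≈ 22.8.

Answer: Never true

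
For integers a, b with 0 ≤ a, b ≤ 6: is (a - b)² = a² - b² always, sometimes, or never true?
Sometimes true

It holds at (a, b) = (5, 5) (both sides equal 0), but fails at (a, b) = (3, 4) (LHS = 1, RHS = -7).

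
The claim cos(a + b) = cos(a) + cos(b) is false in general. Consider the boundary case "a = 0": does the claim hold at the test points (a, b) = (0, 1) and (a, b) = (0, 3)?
No, fails at both test points

At (0, 1): LHS = cos(1) ≈ 0.5403 ≠ RHS = cos(1) + 1 ≈ 1.54
At (0, 3): LHS = cos(3) ≈ -0.99 ≠ RHS = cos(3) + 1 ≈ 0.01001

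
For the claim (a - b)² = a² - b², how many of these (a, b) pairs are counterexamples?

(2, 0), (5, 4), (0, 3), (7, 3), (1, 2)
Testing each pair:
(2, 0): LHS = 4, RHS = 4 → satisfies claim
(5, 4): LHS = 1, RHS = 9 → counterexample
(0, 3): LHS = 9, RHS = -9 → counterexample
(7, 3): LHS = 16, RHS = 40 → counterexample
(1, 2): LHS = 1, RHS = -3 → counterexample

That makes 4 counterexamples.

Answer: 4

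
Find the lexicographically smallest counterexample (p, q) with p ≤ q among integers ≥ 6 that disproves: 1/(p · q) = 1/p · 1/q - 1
Substituting (6, 6) into the claim:
LHS = 1/(6 · 6) = 1/36
RHS = 1/6 · 1/6 - 1 = -35/36

Since LHS ≠ RHS, this pair disproves the claim, and no lexicographically smaller pair (p ≤ q, integers ≥ 6) does.

For instance (7, 7) is also a counterexample (LHS = 1/49, RHS = -48/49), but it's lexicographically larger.

Answer: (p, q) = (6, 6)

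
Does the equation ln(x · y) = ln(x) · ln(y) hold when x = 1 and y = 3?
Substituting x = 1, y = 3:

LHS = ln(1 · 3) = ln(3) ≈ 1.099
RHS = ln(1) · ln(3) = 0

LHS ≠ RHS, so the equation does not hold at this point.

Answer: Fails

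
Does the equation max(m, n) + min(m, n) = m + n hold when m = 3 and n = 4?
Substituting m = 3, n = 4:

LHS = max(3, 4) + min(3, 4) = 7
RHS = 3 + 4 = 7

LHS = RHS, so the equation holds at this point.

Answer: Holds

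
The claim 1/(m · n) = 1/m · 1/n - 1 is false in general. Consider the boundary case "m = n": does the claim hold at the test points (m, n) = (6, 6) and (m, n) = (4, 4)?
No, fails at both test points

At (6, 6): LHS = 1/36 ≠ RHS = -35/36
At (4, 4): LHS = 1/16 ≠ RHS = -15/16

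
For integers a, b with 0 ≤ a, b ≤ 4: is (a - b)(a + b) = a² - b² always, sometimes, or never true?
The identity holds for every pair in the range. For instance at (a, b) = (1, 2): both sides equal -3.

Answer: Always true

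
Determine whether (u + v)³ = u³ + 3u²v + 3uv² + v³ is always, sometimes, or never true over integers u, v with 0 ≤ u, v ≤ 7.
Always true

The identity holds for every pair in the range. For instance at (u, v) = (3, 0): both sides equal 27.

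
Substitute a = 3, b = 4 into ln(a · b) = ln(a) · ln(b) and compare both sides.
LHS = ln(3 · 4) = ln(12) ≈ 2.485
RHS = ln(3) · ln(4) ≈ 1.523

LHS ≠ RHS (they differ by about 0.9619), so the equation does not hold here.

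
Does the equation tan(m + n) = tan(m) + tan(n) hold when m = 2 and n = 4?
Substituting m = 2, n = 4:

LHS = tan(2 + 4) = tan(6) ≈ -0.291
RHS = tan(2) + tan(4) ≈ -1.027

LHS ≠ RHS, so the equation does not hold at this point.

Answer: Fails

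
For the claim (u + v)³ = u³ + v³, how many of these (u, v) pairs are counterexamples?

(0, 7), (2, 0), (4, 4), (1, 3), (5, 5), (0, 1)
Testing each pair:
(0, 7): LHS = 343, RHS = 343 → satisfies claim
(2, 0): LHS = 8, RHS = 8 → satisfies claim
(4, 4): LHS = 512, RHS = 128 → counterexample
(1, 3): LHS = 64, RHS = 28 → counterexample
(5, 5): LHS = 1000, RHS = 250 → counterexample
(0, 1): LHS = 1, RHS = 1 → satisfies claim

That makes 3 counterexamples.

Answer: 3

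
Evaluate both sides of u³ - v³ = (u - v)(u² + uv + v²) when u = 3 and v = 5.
LHS = 3³ - 5³ = -98
RHS = (3 - 5)(3² + 3·5 + 5²) = -98

LHS = RHS: the two sides agree.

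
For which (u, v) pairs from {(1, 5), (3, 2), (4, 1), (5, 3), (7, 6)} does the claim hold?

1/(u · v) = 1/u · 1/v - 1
None

Testing each pair:
(1, 5): LHS = 1/5, RHS = -4/5 → fails
(3, 2): LHS = 1/6, RHS = -5/6 → fails
(4, 1): LHS = 1/4, RHS = -3/4 → fails
(5, 3): LHS = 1/15, RHS = -14/15 → fails
(7, 6): LHS = 1/42, RHS = -41/42 → fails

No pair satisfies the claim.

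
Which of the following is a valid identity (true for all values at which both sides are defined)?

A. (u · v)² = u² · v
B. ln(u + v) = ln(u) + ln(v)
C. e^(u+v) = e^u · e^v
A: fails at (4, 6) — LHS = 576, RHS = 96.
B: fails at (4, 5) — LHS = ln(9) ≈ 2.197, RHS = ln(4) + ln(5) ≈ 2.996.
C: holds — e.g. at (2, 5), both sides equal e^7 ≈ 1097.

Answer: C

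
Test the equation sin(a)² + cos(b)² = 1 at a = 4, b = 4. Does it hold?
Holds

Substituting a = 4, b = 4:

LHS = sin(4)² + cos(4)² = 1
RHS = 1

LHS = RHS, so the equation holds at this point.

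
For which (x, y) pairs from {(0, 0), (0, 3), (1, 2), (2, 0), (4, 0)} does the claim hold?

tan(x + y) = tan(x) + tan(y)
(0, 0), (0, 3), (2, 0), (4, 0)

Testing each pair:
(0, 0): LHS = 0, RHS = 0 → holds
(0, 3): LHS = tan(3) ≈ -0.1425, RHS = tan(3) ≈ -0.1425 → holds
(1, 2): LHS = tan(3) ≈ -0.1425, RHS = tan(2) + tan(1) ≈ -0.6276 → fails
(2, 0): LHS = tan(2) ≈ -2.185, RHS = tan(2) ≈ -2.185 → holds
(4, 0): LHS = tan(4) ≈ 1.158, RHS = tan(4) ≈ 1.158 → holds

4 of 5 pairs satisfy the claim.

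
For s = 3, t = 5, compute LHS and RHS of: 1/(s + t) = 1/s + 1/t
LHS = 1/(3 + 5) = 1/8
RHS = 1/3 + 1/5 = 8/15

LHS ≠ RHS, so the equation does not hold here.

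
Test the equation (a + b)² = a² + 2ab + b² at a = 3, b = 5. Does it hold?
Holds

Substituting a = 3, b = 5:

LHS = (3 + 5)² = 64
RHS = 3² + 2·3·5 + 5² = 64

LHS = RHS, so the equation holds at this point.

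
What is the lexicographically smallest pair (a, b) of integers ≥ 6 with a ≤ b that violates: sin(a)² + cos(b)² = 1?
Substituting (6, 7) into the claim:
LHS = sin(6)² + cos(7)² ≈ 0.6464
RHS = 1

Since LHS ≠ RHS, this pair disproves the claim, and no lexicographically smaller pair (a ≤ b, integers ≥ 6) does.

For instance (7, 10) is also a counterexample (LHS = sin(7)² + cos(10)² ≈ 1.136, RHS = 1), but it's lexicographically larger.

Answer: (a, b) = (6, 7)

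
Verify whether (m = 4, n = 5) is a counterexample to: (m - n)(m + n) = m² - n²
No

Substituting m = 4, n = 5:
LHS = (4 - 5)(4 + 5) = -9
RHS = 4² - 5² = -9

The sides agree, so this pair does not disprove the claim.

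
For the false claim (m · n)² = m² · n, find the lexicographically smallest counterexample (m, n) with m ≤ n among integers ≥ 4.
Substituting (4, 4) into the claim:
LHS = (4 · 4)² = 256
RHS = 4² · 4 = 64

Since LHS ≠ RHS, this pair disproves the claim, and no lexicographically smaller pair (m ≤ n, integers ≥ 4) does.

For instance (5, 10) is also a counterexample (LHS = 2500, RHS = 250), but it's lexicographically larger.

Answer: (m, n) = (4, 4)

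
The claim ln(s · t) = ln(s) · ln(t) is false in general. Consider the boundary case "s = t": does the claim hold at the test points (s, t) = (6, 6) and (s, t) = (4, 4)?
No, fails at both test points

At (6, 6): LHS = ln(36) ≈ 3.584 ≠ RHS = ln(6)² ≈ 3.21
At (4, 4): LHS = ln(16) ≈ 2.773 ≠ RHS = ln(4)² ≈ 1.922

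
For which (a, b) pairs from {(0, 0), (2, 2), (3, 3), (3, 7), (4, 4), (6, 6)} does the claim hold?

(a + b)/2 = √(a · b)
Testing each pair:
(0, 0): LHS = 0, RHS = 0 → holds
(2, 2): LHS = 2, RHS = 2 → holds
(3, 3): LHS = 3, RHS = 3 → holds
(3, 7): LHS = 5, RHS = √(21) ≈ 4.583 → fails
(4, 4): LHS = 4, RHS = 4 → holds
(6, 6): LHS = 6, RHS = 6 → holds

5 of 6 pairs satisfy the claim.

Answer: (0, 0), (2, 2), (3, 3), (4, 4), (6, 6)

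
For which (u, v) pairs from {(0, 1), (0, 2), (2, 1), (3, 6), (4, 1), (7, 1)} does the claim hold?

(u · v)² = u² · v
(0, 1), (0, 2), (2, 1), (4, 1), (7, 1)

Testing each pair:
(0, 1): LHS = 0, RHS = 0 → holds
(0, 2): LHS = 0, RHS = 0 → holds
(2, 1): LHS = 4, RHS = 4 → holds
(3, 6): LHS = 324, RHS = 54 → fails
(4, 1): LHS = 16, RHS = 16 → holds
(7, 1): LHS = 49, RHS = 49 → holds

5 of 6 pairs satisfy the claim.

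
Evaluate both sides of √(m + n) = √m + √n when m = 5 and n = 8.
LHS = √(5 + 8) = √(13) ≈ 3.606
RHS = √5 + √8 = √(5) + 2·√(2) ≈ 5.064

LHS ≠ RHS (they differ by about 1.459), so the equation does not hold here.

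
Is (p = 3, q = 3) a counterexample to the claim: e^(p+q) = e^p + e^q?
Yes

Substituting p = 3, q = 3:
LHS = e^(3+3) = e^6 ≈ 403.4
RHS = e^3 + e^3 = 2·e^3 ≈ 40.17

Since LHS ≠ RHS, this pair disproves the claim.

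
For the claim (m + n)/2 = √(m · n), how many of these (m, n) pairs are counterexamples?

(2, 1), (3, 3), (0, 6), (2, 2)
Testing each pair:
(2, 1): LHS = 3/2, RHS = √(2) ≈ 1.414 → counterexample
(3, 3): LHS = 3, RHS = 3 → satisfies claim
(0, 6): LHS = 3, RHS = 0 → counterexample
(2, 2): LHS = 2, RHS = 2 → satisfies claim

That makes 2 counterexamples.

Answer: 2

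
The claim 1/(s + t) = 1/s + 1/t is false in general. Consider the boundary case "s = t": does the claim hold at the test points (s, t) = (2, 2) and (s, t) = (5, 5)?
At (2, 2): LHS = 1/4 ≠ RHS = 1
At (5, 5): LHS = 1/10 ≠ RHS = 2/5

Answer: No, fails at both test points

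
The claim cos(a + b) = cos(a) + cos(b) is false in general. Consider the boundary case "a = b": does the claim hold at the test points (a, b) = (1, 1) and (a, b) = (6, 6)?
At (1, 1): LHS = cos(2) ≈ -0.4161 ≠ RHS = 2·cos(1) ≈ 1.081
At (6, 6): LHS = cos(12) ≈ 0.8439 ≠ RHS = 2·cos(6) ≈ 1.92

Answer: No, fails at both test points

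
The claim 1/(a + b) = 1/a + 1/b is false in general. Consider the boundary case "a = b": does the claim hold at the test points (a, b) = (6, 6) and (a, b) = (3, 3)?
At (6, 6): LHS = 1/12 ≠ RHS = 1/3
At (3, 3): LHS = 1/6 ≠ RHS = 2/3

Answer: No, fails at both test points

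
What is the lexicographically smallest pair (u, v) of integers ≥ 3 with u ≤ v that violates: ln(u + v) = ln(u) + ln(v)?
(u, v) = (3, 3)

Substituting (3, 3) into the claim:
LHS = ln(3 + 3) = ln(6) ≈ 1.792
RHS = ln(3) + ln(3) = 2·ln(3) ≈ 2.197

Since LHS ≠ RHS, this pair disproves the claim, and no lexicographically smaller pair (u ≤ v, integers ≥ 3) does.

For instance (8, 10) is also a counterexample (LHS = ln(18) ≈ 2.89, RHS = ln(8) + ln(10) ≈ 4.382), but it's lexicographically larger.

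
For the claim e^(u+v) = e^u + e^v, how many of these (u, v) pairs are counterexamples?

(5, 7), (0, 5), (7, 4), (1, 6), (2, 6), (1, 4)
Testing each pair:
(5, 7): LHS = e^12 ≈ 162754.8, RHS = e^5 + e^7 ≈ 1245 → counterexample
(0, 5): LHS = e^5 ≈ 148.4, RHS = 1 + e^5 ≈ 149.4 → counterexample
(7, 4): LHS = e^11 ≈ 59874.1, RHS = e^4 + e^7 ≈ 1151 → counterexample
(1, 6): LHS = e^7 ≈ 1097, RHS = e + e^6 ≈ 406.1 → counterexample
(2, 6): LHS = e^8 ≈ 2981, RHS = e^2 + e^6 ≈ 410.8 → counterexample
(1, 4): LHS = e^5 ≈ 148.4, RHS = e + e^4 ≈ 57.32 → counterexample

That makes 6 counterexamples.

Answer: 6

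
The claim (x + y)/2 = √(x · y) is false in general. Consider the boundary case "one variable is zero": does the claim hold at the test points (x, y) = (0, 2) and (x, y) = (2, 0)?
No, fails at both test points

At (0, 2): LHS = 1 ≠ RHS = 0
At (2, 0): LHS = 1 ≠ RHS = 0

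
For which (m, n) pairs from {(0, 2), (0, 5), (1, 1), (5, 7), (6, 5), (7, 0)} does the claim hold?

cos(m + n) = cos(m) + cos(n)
Testing each pair:
(0, 2): LHS = cos(2) ≈ -0.4161, RHS = cos(2) + 1 ≈ 0.5839 → fails
(0, 5): LHS = cos(5) ≈ 0.2837, RHS = cos(5) + 1 ≈ 1.284 → fails
(1, 1): LHS = cos(2) ≈ -0.4161, RHS = 2·cos(1) ≈ 1.081 → fails
(5, 7): LHS = cos(12) ≈ 0.8439, RHS = cos(5) + cos(7) ≈ 1.038 → fails
(6, 5): LHS = cos(11) ≈ 0.004426, RHS = cos(5) + cos(6) ≈ 1.244 → fails
(7, 0): LHS = cos(7) ≈ 0.7539, RHS = cos(7) + 1 ≈ 1.754 → fails

No pair satisfies the claim.

Answer: None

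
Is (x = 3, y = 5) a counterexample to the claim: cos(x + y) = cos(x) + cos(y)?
Yes

Substituting x = 3, y = 5:
LHS = cos(3 + 5) = cos(8) ≈ -0.1455
RHS = cos(3) + cos(5) ≈ -0.7063

Since LHS ≠ RHS, this pair disproves the claim.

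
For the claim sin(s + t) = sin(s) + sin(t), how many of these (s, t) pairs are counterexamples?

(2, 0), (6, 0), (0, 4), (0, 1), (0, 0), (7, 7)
1

Testing each pair:
(2, 0): LHS = sin(2) ≈ 0.9093, RHS = sin(2) ≈ 0.9093 → satisfies claim
(6, 0): LHS = sin(6) ≈ -0.2794, RHS = sin(6) ≈ -0.2794 → satisfies claim
(0, 4): LHS = sin(4) ≈ -0.7568, RHS = sin(4) ≈ -0.7568 → satisfies claim
(0, 1): LHS = sin(1) ≈ 0.8415, RHS = sin(1) ≈ 0.8415 → satisfies claim
(0, 0): LHS = 0, RHS = 0 → satisfies claim
(7, 7): LHS = sin(14) ≈ 0.9906, RHS = 2·sin(7) ≈ 1.314 → counterexample

That makes 1 counterexample.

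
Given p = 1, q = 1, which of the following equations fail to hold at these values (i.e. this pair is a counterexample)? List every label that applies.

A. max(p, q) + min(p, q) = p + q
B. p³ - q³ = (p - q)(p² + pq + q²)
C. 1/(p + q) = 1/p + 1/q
Evaluating each claim at the given values:
A. LHS = 2, RHS = 2 → holds here (LHS = RHS)
B. LHS = 0, RHS = 0 → holds here (LHS = RHS)
C. LHS = 1/2, RHS = 2 → fails here (LHS ≠ RHS)

Answer: C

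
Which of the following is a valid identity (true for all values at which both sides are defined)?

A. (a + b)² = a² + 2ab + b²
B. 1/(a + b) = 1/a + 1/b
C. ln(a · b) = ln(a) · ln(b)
A

A: holds — e.g. at (1, 3), both sides equal 16.
B: fails at (2, 7) — LHS = 1/9, RHS = 9/14.
C: fails at (1, 5) — LHS = ln(5) ≈ 1.609, RHS = 0.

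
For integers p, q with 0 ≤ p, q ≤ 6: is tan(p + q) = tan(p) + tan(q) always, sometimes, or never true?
It holds at (p, q) = (4, 0) (both sides equal tan(4) ≈ 1.158), but fails at (p, q) = (6, 5) (LHS = tan(11) ≈ -226, RHS = tan(5) + tan(6) ≈ -3.672).

Answer: Sometimes true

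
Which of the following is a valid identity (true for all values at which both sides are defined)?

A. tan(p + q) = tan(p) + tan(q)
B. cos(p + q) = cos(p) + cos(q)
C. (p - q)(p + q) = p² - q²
C

A: fails at (1, 4) — LHS = tan(5) ≈ -3.381, RHS = tan(4) + tan(1) ≈ 2.715.
B: fails at (5, 5) — LHS = cos(10) ≈ -0.8391, RHS = 2·cos(5) ≈ 0.5673.
C: holds — e.g. at (2, 5), both sides equal -21.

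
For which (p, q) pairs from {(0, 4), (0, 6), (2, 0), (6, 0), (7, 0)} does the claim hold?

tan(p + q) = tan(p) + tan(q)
Testing each pair:
(0, 4): LHS = tan(4) ≈ 1.158, RHS = tan(4) ≈ 1.158 → holds
(0, 6): LHS = tan(6) ≈ -0.291, RHS = tan(6) ≈ -0.291 → holds
(2, 0): LHS = tan(2) ≈ -2.185, RHS = tan(2) ≈ -2.185 → holds
(6, 0): LHS = tan(6) ≈ -0.291, RHS = tan(6) ≈ -0.291 → holds
(7, 0): LHS = tan(7) ≈ 0.8714, RHS = tan(7) ≈ 0.8714 → holds

Every pair satisfies the claim.

Answer: All pairs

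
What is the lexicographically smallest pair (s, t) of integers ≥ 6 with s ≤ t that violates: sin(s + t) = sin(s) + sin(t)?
(s, t) = (6, 6)

Substituting (6, 6) into the claim:
LHS = sin(6 + 6) = sin(12) ≈ -0.5366
RHS = sin(6) + sin(6) = 2·sin(6) ≈ -0.5588

Since LHS ≠ RHS, this pair disproves the claim, and no lexicographically smaller pair (s ≤ t, integers ≥ 6) does.

For instance (10, 11) is also a counterexample (LHS = sin(21) ≈ 0.8367, RHS = sin(11) + sin(10) ≈ -1.544), but it's lexicographically larger.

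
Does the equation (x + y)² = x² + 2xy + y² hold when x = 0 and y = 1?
Substituting x = 0, y = 1:

LHS = (0 + 1)² = 1
RHS = 0² + 2·0·1 + 1² = 1

LHS = RHS, so the equation holds at this point.

Answer: Holds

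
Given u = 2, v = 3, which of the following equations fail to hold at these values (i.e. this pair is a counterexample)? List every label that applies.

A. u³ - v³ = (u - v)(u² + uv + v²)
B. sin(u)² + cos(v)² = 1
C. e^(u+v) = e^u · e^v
B

Evaluating each claim at the given values:
A. LHS = -19, RHS = -19 → holds here (LHS = RHS)
B. LHS = sin(2)² + cos(3)² ≈ 1.807, RHS = 1 → fails here (LHS ≠ RHS)
C. LHS = e^5 ≈ 148.4, RHS = e^5 ≈ 148.4 → holds here (LHS = RHS)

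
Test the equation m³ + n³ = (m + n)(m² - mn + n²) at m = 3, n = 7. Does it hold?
Substituting m = 3, n = 7:

LHS = 3³ + 7³ = 370
RHS = (3 + 7)(3² - 3·7 + 7²) = 370

LHS = RHS, so the equation holds at this point.

Answer: Holds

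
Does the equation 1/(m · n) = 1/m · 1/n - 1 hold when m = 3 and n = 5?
Fails

Substituting m = 3, n = 5:

LHS = 1/(3 · 5) = 1/15
RHS = 1/3 · 1/5 - 1 = -14/15

LHS ≠ RHS, so the equation does not hold at this point.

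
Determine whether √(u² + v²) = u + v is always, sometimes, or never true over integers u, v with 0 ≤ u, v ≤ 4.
Sometimes true

It holds at (u, v) = (4, 0) (both sides equal 4), but fails at (u, v) = (1, 3) (LHS = √(10) ≈ 3.162, RHS = 4).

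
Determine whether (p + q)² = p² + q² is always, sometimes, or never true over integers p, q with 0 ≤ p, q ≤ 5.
Sometimes true

It holds at (p, q) = (0, 0) (both sides equal 0), but fails at (p, q) = (1, 1) (LHS = 4, RHS = 2).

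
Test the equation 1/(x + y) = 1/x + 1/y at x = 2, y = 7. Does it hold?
Fails

Substituting x = 2, y = 7:

LHS = 1/(2 + 7) = 1/9
RHS = 1/2 + 1/7 = 9/14

LHS ≠ RHS, so the equation does not hold at this point.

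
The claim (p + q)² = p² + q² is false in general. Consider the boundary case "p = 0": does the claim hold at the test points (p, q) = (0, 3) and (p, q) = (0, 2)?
Yes, holds at both test points

At (0, 3): LHS = 9, RHS = 9 → equal
At (0, 2): LHS = 4, RHS = 4 → equal

So the claim does hold at both of these boundary points, even though it is not an identity.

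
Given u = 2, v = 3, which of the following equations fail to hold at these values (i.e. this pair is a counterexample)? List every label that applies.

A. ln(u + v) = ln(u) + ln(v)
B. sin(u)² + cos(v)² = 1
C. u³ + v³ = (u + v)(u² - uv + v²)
A, B

Evaluating each claim at the given values:
A. LHS = ln(5) ≈ 1.609, RHS = ln(2) + ln(3) ≈ 1.792 → fails here (LHS ≠ RHS)
B. LHS = sin(2)² + cos(3)² ≈ 1.807, RHS = 1 → fails here (LHS ≠ RHS)
C. LHS = 35, RHS = 35 → holds here (LHS = RHS)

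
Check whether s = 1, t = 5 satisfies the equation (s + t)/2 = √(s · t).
Fails

Substituting s = 1, t = 5:

LHS = (1 + 5)/2 = 3
RHS = √(1 · 5) = √(5) ≈ 2.236

LHS ≠ RHS, so the equation does not hold at this point.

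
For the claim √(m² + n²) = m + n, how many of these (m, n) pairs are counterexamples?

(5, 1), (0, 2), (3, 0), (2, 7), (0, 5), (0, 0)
2

Testing each pair:
(5, 1): LHS = √(26) ≈ 5.099, RHS = 6 → counterexample
(0, 2): LHS = 2, RHS = 2 → satisfies claim
(3, 0): LHS = 3, RHS = 3 → satisfies claim
(2, 7): LHS = √(53) ≈ 7.28, RHS = 9 → counterexample
(0, 5): LHS = 5, RHS = 5 → satisfies claim
(0, 0): LHS = 0, RHS = 0 → satisfies claim

That makes 2 counterexamples.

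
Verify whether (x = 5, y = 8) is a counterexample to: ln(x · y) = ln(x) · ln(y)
Yes

Substituting x = 5, y = 8:
LHS = ln(5 · 8) = ln(40) ≈ 3.689
RHS = ln(5) · ln(8) ≈ 3.347

Since LHS ≠ RHS, this pair disproves the claim.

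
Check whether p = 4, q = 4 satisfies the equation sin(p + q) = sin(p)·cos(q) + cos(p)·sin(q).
Holds

Substituting p = 4, q = 4:

LHS = sin(4 + 4) = sin(8) ≈ 0.9894
RHS = sin(4)·cos(4) + cos(4)·sin(4) = 2·sin(4)·cos(4) ≈ 0.9894

LHS = RHS, so the equation holds at this point.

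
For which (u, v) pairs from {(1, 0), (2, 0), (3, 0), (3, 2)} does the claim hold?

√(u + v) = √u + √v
Testing each pair:
(1, 0): LHS = 1, RHS = 1 → holds
(2, 0): LHS = √(2) ≈ 1.414, RHS = √(2) ≈ 1.414 → holds
(3, 0): LHS = √(3) ≈ 1.732, RHS = √(3) ≈ 1.732 → holds
(3, 2): LHS = √(5) ≈ 2.236, RHS = √(2) + √(3) ≈ 3.146 → fails

3 of 4 pairs satisfy the claim.

Answer: (1, 0), (2, 0), (3, 0)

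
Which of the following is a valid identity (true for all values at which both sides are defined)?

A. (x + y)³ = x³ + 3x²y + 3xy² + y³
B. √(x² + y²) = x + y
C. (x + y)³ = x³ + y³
A

A: holds — e.g. at (6, 7), both sides equal 2197.
B: fails at (2, 2) — LHS = 2·√(2) ≈ 2.828, RHS = 4.
C: fails at (3, 4) — LHS = 343, RHS = 91.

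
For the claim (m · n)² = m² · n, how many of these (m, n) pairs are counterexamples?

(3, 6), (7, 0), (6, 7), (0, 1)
Testing each pair:
(3, 6): LHS = 324, RHS = 54 → counterexample
(7, 0): LHS = 0, RHS = 0 → satisfies claim
(6, 7): LHS = 1764, RHS = 252 → counterexample
(0, 1): LHS = 0, RHS = 0 → satisfies claim

That makes 2 counterexamples.

Answer: 2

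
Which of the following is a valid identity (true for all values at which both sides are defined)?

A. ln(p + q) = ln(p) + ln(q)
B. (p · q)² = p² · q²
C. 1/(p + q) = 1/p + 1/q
A: fails at (4, 4) — LHS = ln(8) ≈ 2.079, RHS = 2·ln(4) ≈ 2.773.
B: holds — e.g. at (6, 7), both sides equal 1764.
C: fails at (3, 5) — LHS = 1/8, RHS = 8/15.

Answer: B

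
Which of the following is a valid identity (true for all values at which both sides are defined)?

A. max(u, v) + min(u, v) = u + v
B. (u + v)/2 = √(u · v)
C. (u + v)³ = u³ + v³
A

A: holds — e.g. at (1, 5), both sides equal 6.
B: fails at (0, 1) — LHS = 1/2, RHS = 0.
C: fails at (2, 4) — LHS = 216, RHS = 72.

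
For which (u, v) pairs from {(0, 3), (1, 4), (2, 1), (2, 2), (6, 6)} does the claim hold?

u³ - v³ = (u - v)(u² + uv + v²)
All pairs

Testing each pair:
(0, 3): LHS = -27, RHS = -27 → holds
(1, 4): LHS = -63, RHS = -63 → holds
(2, 1): LHS = 7, RHS = 7 → holds
(2, 2): LHS = 0, RHS = 0 → holds
(6, 6): LHS = 0, RHS = 0 → holds

Every pair satisfies the claim.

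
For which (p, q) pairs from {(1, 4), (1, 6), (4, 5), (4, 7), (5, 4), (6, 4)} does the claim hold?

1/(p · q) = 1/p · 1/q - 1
Testing each pair:
(1, 4): LHS = 1/4, RHS = -3/4 → fails
(1, 6): LHS = 1/6, RHS = -5/6 → fails
(4, 5): LHS = 1/20, RHS = -19/20 → fails
(4, 7): LHS = 1/28, RHS = -27/28 → fails
(5, 4): LHS = 1/20, RHS = -19/20 → fails
(6, 4): LHS = 1/24, RHS = -23/24 → fails

No pair satisfies the claim.

Answer: None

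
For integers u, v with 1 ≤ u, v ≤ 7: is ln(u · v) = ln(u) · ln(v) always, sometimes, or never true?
It holds at (u, v) = (1, 1) (both sides equal 0), but fails at (u, v) = (4, 4) (LHS = ln(16) ≈ 2.773, RHS = ln(4)² ≈ 1.922).

Answer: Sometimes true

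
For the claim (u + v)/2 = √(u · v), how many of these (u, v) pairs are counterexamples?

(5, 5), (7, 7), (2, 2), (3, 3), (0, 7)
1

Testing each pair:
(5, 5): LHS = 5, RHS = 5 → satisfies claim
(7, 7): LHS = 7, RHS = 7 → satisfies claim
(2, 2): LHS = 2, RHS = 2 → satisfies claim
(3, 3): LHS = 3, RHS = 3 → satisfies claim
(0, 7): LHS = 7/2, RHS = 0 → counterexample

That makes 1 counterexample.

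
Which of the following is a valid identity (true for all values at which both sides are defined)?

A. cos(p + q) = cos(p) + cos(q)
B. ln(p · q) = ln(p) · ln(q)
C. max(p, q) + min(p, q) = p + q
C

A: fails at (6, 7) — LHS = cos(13) ≈ 0.9074, RHS = cos(7) + cos(6) ≈ 1.714.
B: fails at (4, 4) — LHS = ln(16) ≈ 2.773, RHS = ln(4)² ≈ 1.922.
C: holds — e.g. at (2, 3), both sides equal 5.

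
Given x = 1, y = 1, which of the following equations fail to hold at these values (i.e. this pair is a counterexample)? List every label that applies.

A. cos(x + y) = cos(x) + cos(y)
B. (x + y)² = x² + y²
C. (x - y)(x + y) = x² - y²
A, B

Evaluating each claim at the given values:
A. LHS = cos(2) ≈ -0.4161, RHS = 2·cos(1) ≈ 1.081 → fails here (LHS ≠ RHS)
B. LHS = 4, RHS = 2 → fails here (LHS ≠ RHS)
C. LHS = 0, RHS = 0 → holds here (LHS = RHS)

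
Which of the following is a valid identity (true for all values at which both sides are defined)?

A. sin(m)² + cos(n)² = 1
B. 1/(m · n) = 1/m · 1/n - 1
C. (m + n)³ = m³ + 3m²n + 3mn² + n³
A: fails at (2, 7) — LHS = cos(7)² + sin(2)² ≈ 1.395, RHS = 1.
B: fails at (4, 6) — LHS = 1/24, RHS = -23/24.
C: holds — e.g. at (5, 8), both sides equal 2197.

Answer: C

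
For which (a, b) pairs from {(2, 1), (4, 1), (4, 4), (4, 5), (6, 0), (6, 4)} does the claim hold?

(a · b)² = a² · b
(2, 1), (4, 1), (6, 0)

Testing each pair:
(2, 1): LHS = 4, RHS = 4 → holds
(4, 1): LHS = 16, RHS = 16 → holds
(4, 4): LHS = 256, RHS = 64 → fails
(4, 5): LHS = 400, RHS = 80 → fails
(6, 0): LHS = 0, RHS = 0 → holds
(6, 4): LHS = 576, RHS = 144 → fails

3 of 6 pairs satisfy the claim.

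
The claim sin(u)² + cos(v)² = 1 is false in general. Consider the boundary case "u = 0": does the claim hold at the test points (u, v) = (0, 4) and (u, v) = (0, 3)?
No, fails at both test points

At (0, 4): LHS = cos(4)² ≈ 0.4272 ≠ RHS = 1
At (0, 3): LHS = cos(3)² ≈ 0.9801 ≠ RHS = 1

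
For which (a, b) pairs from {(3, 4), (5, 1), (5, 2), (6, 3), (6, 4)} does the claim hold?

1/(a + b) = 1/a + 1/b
None

Testing each pair:
(3, 4): LHS = 1/7, RHS = 7/12 → fails
(5, 1): LHS = 1/6, RHS = 6/5 → fails
(5, 2): LHS = 1/7, RHS = 7/10 → fails
(6, 3): LHS = 1/9, RHS = 1/2 → fails
(6, 4): LHS = 1/10, RHS = 5/12 → fails

No pair satisfies the claim.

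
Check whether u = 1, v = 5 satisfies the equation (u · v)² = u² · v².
Substituting u = 1, v = 5:

LHS = (1 · 5)² = 25
RHS = 1² · 5² = 25

LHS = RHS, so the equation holds at this point.

Answer: Holds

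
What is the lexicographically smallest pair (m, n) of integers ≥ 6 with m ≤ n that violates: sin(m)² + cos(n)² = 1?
(m, n) = (6, 7)

At (6, 6): both sides equal 1, so it holds there.

Substituting (6, 7) into the claim:
LHS = sin(6)² + cos(7)² ≈ 0.6464
RHS = 1

Since LHS ≠ RHS, this pair disproves the claim, and no lexicographically smaller pair (m ≤ n, integers ≥ 6) does.

For instance (6, 12) is also a counterexample (LHS = sin(6)² + cos(12)² ≈ 0.7902, RHS = 1), but it's lexicographically larger.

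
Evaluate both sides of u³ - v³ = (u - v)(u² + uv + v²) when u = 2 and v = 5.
LHS = 2³ - 5³ = -117
RHS = (2 - 5)(2² + 2·5 + 5²) = -117

LHS = RHS: the two sides agree.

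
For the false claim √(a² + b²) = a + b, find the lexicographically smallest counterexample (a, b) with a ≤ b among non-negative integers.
(a, b) = (1, 1)

Substituting (1, 1) into the claim:
LHS = √(1² + 1²) = √(2) ≈ 1.414
RHS = 1 + 1 = 2

Since LHS ≠ RHS, this pair disproves the claim, and no lexicographically smaller pair (a ≤ b, non-negative integers) does.

For instance (2, 6) is also a counterexample (LHS = 2·√(10) ≈ 6.325, RHS = 8), but it's lexicographically larger.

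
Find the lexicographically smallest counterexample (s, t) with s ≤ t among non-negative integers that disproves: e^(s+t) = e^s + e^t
Substituting (0, 0) into the claim:
LHS = e^(0+0) = 1
RHS = e^0 + e^0 = 2

Since LHS ≠ RHS, this pair disproves the claim, and no lexicographically smaller pair (s ≤ t, non-negative integers) does.

For instance (4, 6) is also a counterexample (LHS = e^10 ≈ 22026.5, RHS = e^4 + e^6 ≈ 458), but it's lexicographically larger.

Answer: (s, t) = (0, 0)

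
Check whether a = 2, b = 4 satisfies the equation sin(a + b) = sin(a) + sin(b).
Fails

Substituting a = 2, b = 4:

LHS = sin(2 + 4) = sin(6) ≈ -0.2794
RHS = sin(2) + sin(4) ≈ 0.1525

LHS ≠ RHS, so the equation does not hold at this point.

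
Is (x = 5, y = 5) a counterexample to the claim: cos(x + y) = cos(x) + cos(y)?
Yes

Substituting x = 5, y = 5:
LHS = cos(5 + 5) = cos(10) ≈ -0.8391
RHS = cos(5) + cos(5) = 2·cos(5) ≈ 0.5673

Since LHS ≠ RHS, this pair disproves the claim.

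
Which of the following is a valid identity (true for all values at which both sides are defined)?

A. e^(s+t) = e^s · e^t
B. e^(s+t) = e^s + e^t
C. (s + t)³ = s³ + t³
A

A: holds — e.g. at (3, 3), both sides equal e^6 ≈ 403.4.
B: fails at (3, 3) — LHS = e^6 ≈ 403.4, RHS = 2·e^3 ≈ 40.17.
C: fails at (4, 4) — LHS = 512, RHS = 128.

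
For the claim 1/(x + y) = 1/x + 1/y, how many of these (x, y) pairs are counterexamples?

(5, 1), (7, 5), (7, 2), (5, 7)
4

Testing each pair:
(5, 1): LHS = 1/6, RHS = 6/5 → counterexample
(7, 5): LHS = 1/12, RHS = 12/35 → counterexample
(7, 2): LHS = 1/9, RHS = 9/14 → counterexample
(5, 7): LHS = 1/12, RHS = 12/35 → counterexample

That makes 4 counterexamples.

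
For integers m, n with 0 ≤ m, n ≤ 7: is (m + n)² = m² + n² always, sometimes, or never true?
Sometimes true

It holds at (m, n) = (1, 0) (both sides equal 1), but fails at (m, n) = (2, 2) (LHS = 16, RHS = 8).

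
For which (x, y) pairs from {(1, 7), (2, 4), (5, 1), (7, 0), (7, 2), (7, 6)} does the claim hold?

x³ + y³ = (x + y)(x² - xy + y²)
Testing each pair:
(1, 7): LHS = 344, RHS = 344 → holds
(2, 4): LHS = 72, RHS = 72 → holds
(5, 1): LHS = 126, RHS = 126 → holds
(7, 0): LHS = 343, RHS = 343 → holds
(7, 2): LHS = 351, RHS = 351 → holds
(7, 6): LHS = 559, RHS = 559 → holds

Every pair satisfies the claim.

Answer: All pairs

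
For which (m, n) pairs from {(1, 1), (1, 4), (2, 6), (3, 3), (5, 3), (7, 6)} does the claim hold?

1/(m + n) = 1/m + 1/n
Testing each pair:
(1, 1): LHS = 1/2, RHS = 2 → fails
(1, 4): LHS = 1/5, RHS = 5/4 → fails
(2, 6): LHS = 1/8, RHS = 2/3 → fails
(3, 3): LHS = 1/6, RHS = 2/3 → fails
(5, 3): LHS = 1/8, RHS = 8/15 → fails
(7, 6): LHS = 1/13, RHS = 13/42 → fails

No pair satisfies the claim.

Answer: None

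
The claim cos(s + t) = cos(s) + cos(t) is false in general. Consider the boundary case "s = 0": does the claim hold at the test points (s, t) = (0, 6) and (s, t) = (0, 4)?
No, fails at both test points

At (0, 6): LHS = cos(6) ≈ 0.9602 ≠ RHS = cos(6) + 1 ≈ 1.96
At (0, 4): LHS = cos(4) ≈ -0.6536 ≠ RHS = cos(4) + 1 ≈ 0.3464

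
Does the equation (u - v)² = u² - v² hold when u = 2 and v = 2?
Holds

Substituting u = 2, v = 2:

LHS = (2 - 2)² = 0
RHS = 2² - 2² = 0

LHS = RHS, so the equation holds at this point.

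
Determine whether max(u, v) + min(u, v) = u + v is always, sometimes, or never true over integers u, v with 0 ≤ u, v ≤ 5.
Always true

The identity holds for every pair in the range. For instance at (u, v) = (3, 2): both sides equal 5.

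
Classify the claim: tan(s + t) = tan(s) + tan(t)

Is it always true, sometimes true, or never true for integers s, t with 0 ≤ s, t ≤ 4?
Sometimes true

It holds at (s, t) = (0, 4) (both sides equal tan(4) ≈ 1.158), but fails at (s, t) = (2, 1) (LHS = tan(3) ≈ -0.1425, RHS = tan(2) + tan(1) ≈ -0.6276).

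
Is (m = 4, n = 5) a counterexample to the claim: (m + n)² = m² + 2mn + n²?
Substituting m = 4, n = 5:
LHS = (4 + 5)² = 81
RHS = 4² + 2·4·5 + 5² = 81

The sides agree, so this pair does not disprove the claim.

Answer: No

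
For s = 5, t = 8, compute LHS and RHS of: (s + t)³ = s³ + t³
LHS = (5 + 8)³ = 2197
RHS = 5³ + 8³ = 637

LHS ≠ RHS, so the equation does not hold here.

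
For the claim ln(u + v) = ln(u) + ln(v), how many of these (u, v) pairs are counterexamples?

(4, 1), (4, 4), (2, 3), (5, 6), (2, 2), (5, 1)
5

Testing each pair:
(4, 1): LHS = ln(5) ≈ 1.609, RHS = ln(4) ≈ 1.386 → counterexample
(4, 4): LHS = ln(8) ≈ 2.079, RHS = 2·ln(4) ≈ 2.773 → counterexample
(2, 3): LHS = ln(5) ≈ 1.609, RHS = ln(2) + ln(3) ≈ 1.792 → counterexample
(5, 6): LHS = ln(11) ≈ 2.398, RHS = ln(5) + ln(6) ≈ 3.401 → counterexample
(2, 2): LHS = ln(4) ≈ 1.386, RHS = 2·ln(2) ≈ 1.386 → satisfies claim
(5, 1): LHS = ln(6) ≈ 1.792, RHS = ln(5) ≈ 1.609 → counterexample

That makes 5 counterexamples.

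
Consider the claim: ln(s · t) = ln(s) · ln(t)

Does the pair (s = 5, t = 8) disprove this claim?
Substituting s = 5, t = 8:
LHS = ln(5 · 8) = ln(40) ≈ 3.689
RHS = ln(5) · ln(8) ≈ 3.347

Since LHS ≠ RHS, this pair disproves the claim.

Answer: Yes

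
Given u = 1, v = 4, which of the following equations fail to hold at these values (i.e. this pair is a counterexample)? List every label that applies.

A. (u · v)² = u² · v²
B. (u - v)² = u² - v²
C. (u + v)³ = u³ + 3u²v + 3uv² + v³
Evaluating each claim at the given values:
A. LHS = 16, RHS = 16 → holds here (LHS = RHS)
B. LHS = 9, RHS = -15 → fails here (LHS ≠ RHS)
C. LHS = 125, RHS = 125 → holds here (LHS = RHS)

Answer: B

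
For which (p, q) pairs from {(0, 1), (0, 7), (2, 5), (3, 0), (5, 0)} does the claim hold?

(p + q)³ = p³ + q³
Testing each pair:
(0, 1): LHS = 1, RHS = 1 → holds
(0, 7): LHS = 343, RHS = 343 → holds
(2, 5): LHS = 343, RHS = 133 → fails
(3, 0): LHS = 27, RHS = 27 → holds
(5, 0): LHS = 125, RHS = 125 → holds

4 of 5 pairs satisfy the claim.

Answer: (0, 1), (0, 7), (3, 0), (5, 0)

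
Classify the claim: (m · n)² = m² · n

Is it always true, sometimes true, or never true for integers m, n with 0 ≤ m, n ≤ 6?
Sometimes true

It holds at (m, n) = (4, 1) (both sides equal 16), but fails at (m, n) = (4, 6) (LHS = 576, RHS = 96).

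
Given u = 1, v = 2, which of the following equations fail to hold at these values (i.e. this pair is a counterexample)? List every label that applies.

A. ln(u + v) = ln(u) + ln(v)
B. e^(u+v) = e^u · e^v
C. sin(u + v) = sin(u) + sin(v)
Evaluating each claim at the given values:
A. LHS = ln(3) ≈ 1.099, RHS = ln(2) ≈ 0.6931 → fails here (LHS ≠ RHS)
B. LHS = e^3 ≈ 20.09, RHS = e^3 ≈ 20.09 → holds here (LHS = RHS)
C. LHS = sin(3) ≈ 0.1411, RHS = sin(1) + sin(2) ≈ 1.751 → fails here (LHS ≠ RHS)

Answer: A, C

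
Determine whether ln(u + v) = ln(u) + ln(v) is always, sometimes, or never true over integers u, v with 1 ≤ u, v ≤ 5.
Sometimes true

It holds at (u, v) = (2, 2) (both sides equal ln(4) ≈ 1.386), but fails at (u, v) = (3, 5) (LHS = ln(8) ≈ 2.079, RHS = ln(3) + ln(5) ≈ 2.708).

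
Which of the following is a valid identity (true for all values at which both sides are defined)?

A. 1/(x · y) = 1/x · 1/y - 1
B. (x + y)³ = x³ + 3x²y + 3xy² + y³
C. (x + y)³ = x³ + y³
B

A: fails at (5, 8) — LHS = 1/40, RHS = -39/40.
B: holds — e.g. at (2, 4), both sides equal 216.
C: fails at (2, 3) — LHS = 125, RHS = 35.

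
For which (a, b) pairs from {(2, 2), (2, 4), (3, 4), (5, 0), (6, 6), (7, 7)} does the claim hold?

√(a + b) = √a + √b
Testing each pair:
(2, 2): LHS = 2, RHS = 2·√(2) ≈ 2.828 → fails
(2, 4): LHS = √(6) ≈ 2.449, RHS = √(2) + 2 ≈ 3.414 → fails
(3, 4): LHS = √(7) ≈ 2.646, RHS = √(3) + 2 ≈ 3.732 → fails
(5, 0): LHS = √(5) ≈ 2.236, RHS = √(5) ≈ 2.236 → holds
(6, 6): LHS = 2·√(3) ≈ 3.464, RHS = 2·√(6) ≈ 4.899 → fails
(7, 7): LHS = √(14) ≈ 3.742, RHS = 2·√(7) ≈ 5.292 → fails

1 of 6 pairs satisfies the claim.

Answer: (5, 0)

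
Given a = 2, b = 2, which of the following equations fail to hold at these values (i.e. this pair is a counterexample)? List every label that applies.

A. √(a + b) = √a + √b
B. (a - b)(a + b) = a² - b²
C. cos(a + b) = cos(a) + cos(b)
Evaluating each claim at the given values:
A. LHS = 2, RHS = 2·√(2) ≈ 2.828 → fails here (LHS ≠ RHS)
B. LHS = 0, RHS = 0 → holds here (LHS = RHS)
C. LHS = cos(4) ≈ -0.6536, RHS = 2·cos(2) ≈ -0.8323 → fails here (LHS ≠ RHS)

Answer: A, C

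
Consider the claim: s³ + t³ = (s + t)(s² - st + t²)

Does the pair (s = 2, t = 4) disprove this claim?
Substituting s = 2, t = 4:
LHS = 2³ + 4³ = 72
RHS = (2 + 4)(2² - 2·4 + 4²) = 72

The sides agree, so this pair does not disprove the claim.

Answer: No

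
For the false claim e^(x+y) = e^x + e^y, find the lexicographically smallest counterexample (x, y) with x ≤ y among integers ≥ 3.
Substituting (3, 3) into the claim:
LHS = e^(3+3) = e^6 ≈ 403.4
RHS = e^3 + e^3 = 2·e^3 ≈ 40.17

Since LHS ≠ RHS, this pair disproves the claim, and no lexicographically smaller pair (x ≤ y, integers ≥ 3) does.

For instance (4, 4) is also a counterexample (LHS = e^8 ≈ 2981, RHS = 2·e^4 ≈ 109.2), but it's lexicographically larger.

Answer: (x, y) = (3, 3)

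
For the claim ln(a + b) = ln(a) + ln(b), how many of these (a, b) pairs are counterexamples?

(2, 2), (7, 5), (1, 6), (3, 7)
Testing each pair:
(2, 2): LHS = ln(4) ≈ 1.386, RHS = 2·ln(2) ≈ 1.386 → satisfies claim
(7, 5): LHS = ln(12) ≈ 2.485, RHS = ln(5) + ln(7) ≈ 3.555 → counterexample
(1, 6): LHS = ln(7) ≈ 1.946, RHS = ln(6) ≈ 1.792 → counterexample
(3, 7): LHS = ln(10) ≈ 2.303, RHS = ln(3) + ln(7) ≈ 3.045 → counterexample

That makes 3 counterexamples.

Answer: 3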